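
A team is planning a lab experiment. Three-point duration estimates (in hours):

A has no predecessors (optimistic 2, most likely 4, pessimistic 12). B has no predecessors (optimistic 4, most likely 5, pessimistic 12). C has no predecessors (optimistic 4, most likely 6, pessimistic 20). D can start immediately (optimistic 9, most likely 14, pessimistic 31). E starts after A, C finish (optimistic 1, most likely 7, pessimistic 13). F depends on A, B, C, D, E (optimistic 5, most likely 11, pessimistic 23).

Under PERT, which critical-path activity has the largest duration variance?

te_A = (2 + 4·4 + 12)/6 = 30/6 = 5; σ²_A = ((12−2)/6)² = 2.778
te_B = (4 + 4·5 + 12)/6 = 36/6 = 6; σ²_B = ((12−4)/6)² = 1.778
te_C = (4 + 4·6 + 20)/6 = 48/6 = 8; σ²_C = ((20−4)/6)² = 7.111
te_D = (9 + 4·14 + 31)/6 = 96/6 = 16; σ²_D = ((31−9)/6)² = 13.444
te_E = (1 + 4·7 + 13)/6 = 42/6 = 7; σ²_E = ((13−1)/6)² = 4.000
te_F = (5 + 4·11 + 23)/6 = 72/6 = 12; σ²_F = ((23−5)/6)² = 9.000

Forward pass:
ES_A = 0; EF_A = 5
ES_B = 0; EF_B = 6
ES_C = 0; EF_C = 8
ES_D = 0; EF_D = 16
ES_E = max(EF_A=5, EF_C=8) = 8; EF_E = 8+7 = 15
ES_F = max(EF_A=5, EF_B=6, EF_C=8, EF_D=16, EF_E=15) = 16; EF_F = 16+12 = 28
Expected project duration μ = 28 hours. Critical path: D → F.

Variances on critical path: σ²_D=13.444, σ²_F=9.000.
Largest is σ²_D = 13.444.

D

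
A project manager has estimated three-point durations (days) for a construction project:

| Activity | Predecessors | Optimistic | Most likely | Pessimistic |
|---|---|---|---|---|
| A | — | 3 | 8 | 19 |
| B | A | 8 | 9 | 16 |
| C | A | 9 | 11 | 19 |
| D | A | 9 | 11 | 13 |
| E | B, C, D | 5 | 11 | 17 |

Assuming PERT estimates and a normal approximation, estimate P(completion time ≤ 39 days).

te_A = (3 + 4·8 + 19)/6 = 54/6 = 9; σ²_A = ((19−3)/6)² = 7.111
te_B = (8 + 4·9 + 16)/6 = 60/6 = 10; σ²_B = ((16−8)/6)² = 1.778
te_C = (9 + 4·11 + 19)/6 = 72/6 = 12; σ²_C = ((19−9)/6)² = 2.778
te_D = (9 + 4·11 + 13)/6 = 66/6 = 11; σ²_D = ((13−9)/6)² = 0.444
te_E = (5 + 4·11 + 17)/6 = 66/6 = 11; σ²_E = ((17−5)/6)² = 4.000

Forward pass:
ES_A = 0; EF_A = 9
ES_B = 9; EF_B = 9+10 = 19
ES_C = 9; EF_C = 9+12 = 21
ES_D = 9; EF_D = 9+11 = 20
ES_E = max(EF_B=19, EF_C=21, EF_D=20) = 21; EF_E = 21+11 = 32
Expected project duration μ = 32 days. Critical path: A → C → E.

Variance along critical path = 7.111 + 2.778 + 4.000 = 13.889; σ = √13.889 = 3.727 days.
Z = (39 − 32) / 3.727 = 1.878
P(T ≤ 39) = Φ(1.878) ≈ 0.970

0.970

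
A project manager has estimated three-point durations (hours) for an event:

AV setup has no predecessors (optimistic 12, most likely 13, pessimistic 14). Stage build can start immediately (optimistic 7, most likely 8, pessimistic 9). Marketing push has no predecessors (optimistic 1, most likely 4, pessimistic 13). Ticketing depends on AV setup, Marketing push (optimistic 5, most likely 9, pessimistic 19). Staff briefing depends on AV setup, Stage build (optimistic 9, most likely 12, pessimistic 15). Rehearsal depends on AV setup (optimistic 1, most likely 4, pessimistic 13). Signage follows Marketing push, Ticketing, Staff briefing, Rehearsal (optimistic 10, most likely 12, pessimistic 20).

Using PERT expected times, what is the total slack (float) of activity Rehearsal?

7 hours

te_AV setup = (12 + 4·13 + 14)/6 = 78/6 = 13
te_Stage build = (7 + 4·8 + 9)/6 = 48/6 = 8
te_Marketing push = (1 + 4·4 + 13)/6 = 30/6 = 5
te_Ticketing = (5 + 4·9 + 19)/6 = 60/6 = 10
te_Staff briefing = (9 + 4·12 + 15)/6 = 72/6 = 12
te_Rehearsal = (1 + 4·4 + 13)/6 = 30/6 = 5
te_Signage = (10 + 4·12 + 20)/6 = 78/6 = 13

Forward pass:
ES_AV setup = 0; EF_AV setup = 13
ES_Stage build = 0; EF_Stage build = 8
ES_Marketing push = 0; EF_Marketing push = 5
ES_Ticketing = max(EF_AV setup=13, EF_Marketing push=5) = 13; EF_Ticketing = 13+10 = 23
ES_Staff briefing = max(EF_AV setup=13, EF_Stage build=8) = 13; EF_Staff briefing = 13+12 = 25
ES_Rehearsal = 13; EF_Rehearsal = 13+5 = 18
ES_Signage = max(EF_Marketing push=5, EF_Ticketing=23, EF_Staff briefing=25, EF_Rehearsal=18) = 25; EF_Signage = 25+13 = 38
Expected project duration μ = 38 hours. Critical path: AV setup → Staff briefing → Signage.

Backward pass:
LF_Signage = 38; LS_Signage = 38−13 = 25
LF_Rehearsal = LS_Signage = 25; LS_Rehearsal = 25−5 = 20
LF_Staff briefing = LS_Signage = 25; LS_Staff briefing = 25−12 = 13
LF_Ticketing = LS_Signage = 25; LS_Ticketing = 25−10 = 15
LF_Marketing push = min(LS_Ticketing=15, LS_Signage=25) = 15; LS_Marketing push = 15−5 = 10
LF_Stage build = LS_Staff briefing = 13; LS_Stage build = 13−8 = 5
LF_AV setup = min(LS_Ticketing=15, LS_Staff briefing=13, LS_Rehearsal=20) = 13; LS_AV setup = 13−13 = 0
Slack_Rehearsal = LS_Rehearsal − ES_Rehearsal = 20 − 13 = 7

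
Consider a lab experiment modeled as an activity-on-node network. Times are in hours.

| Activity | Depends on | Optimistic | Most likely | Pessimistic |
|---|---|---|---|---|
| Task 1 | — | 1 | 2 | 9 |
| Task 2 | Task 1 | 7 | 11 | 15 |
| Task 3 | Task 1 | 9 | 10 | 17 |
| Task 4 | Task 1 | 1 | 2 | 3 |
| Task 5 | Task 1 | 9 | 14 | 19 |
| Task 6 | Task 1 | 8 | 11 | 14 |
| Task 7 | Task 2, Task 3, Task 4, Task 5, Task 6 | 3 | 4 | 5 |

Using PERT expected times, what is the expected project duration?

te_Task 1 = (1 + 4·2 + 9)/6 = 18/6 = 3
te_Task 2 = (7 + 4·11 + 15)/6 = 66/6 = 11
te_Task 3 = (9 + 4·10 + 17)/6 = 66/6 = 11
te_Task 4 = (1 + 4·2 + 3)/6 = 12/6 = 2
te_Task 5 = (9 + 4·14 + 19)/6 = 84/6 = 14
te_Task 6 = (8 + 4·11 + 14)/6 = 66/6 = 11
te_Task 7 = (3 + 4·4 + 5)/6 = 24/6 = 4

Forward pass:
ES_Task 1 = 0; EF_Task 1 = 3
ES_Task 2 = 3; EF_Task 2 = 3+11 = 14
ES_Task 3 = 3; EF_Task 3 = 3+11 = 14
ES_Task 4 = 3; EF_Task 4 = 3+2 = 5
ES_Task 5 = 3; EF_Task 5 = 3+14 = 17
ES_Task 6 = 3; EF_Task 6 = 3+11 = 14
ES_Task 7 = max(EF_Task 2=14, EF_Task 3=14, EF_Task 4=5, EF_Task 5=17, EF_Task 6=14) = 17; EF_Task 7 = 17+4 = 21
Expected project duration μ = 21 hours. Critical path: Task 1 → Task 5 → Task 7.

21 hours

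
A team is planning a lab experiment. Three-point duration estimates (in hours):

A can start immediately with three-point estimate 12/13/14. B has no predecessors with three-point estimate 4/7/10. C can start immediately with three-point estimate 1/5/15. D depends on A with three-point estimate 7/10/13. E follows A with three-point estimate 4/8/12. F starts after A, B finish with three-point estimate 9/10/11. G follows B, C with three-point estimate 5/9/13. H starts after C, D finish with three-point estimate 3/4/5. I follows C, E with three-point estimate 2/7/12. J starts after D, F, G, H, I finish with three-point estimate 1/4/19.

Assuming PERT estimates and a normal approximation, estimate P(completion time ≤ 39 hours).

te_A = (12 + 4·13 + 14)/6 = 78/6 = 13; σ²_A = ((14−12)/6)² = 0.111
te_B = (4 + 4·7 + 10)/6 = 42/6 = 7; σ²_B = ((10−4)/6)² = 1.000
te_C = (1 + 4·5 + 15)/6 = 36/6 = 6; σ²_C = ((15−1)/6)² = 5.444
te_D = (7 + 4·10 + 13)/6 = 60/6 = 10; σ²_D = ((13−7)/6)² = 1.000
te_E = (4 + 4·8 + 12)/6 = 48/6 = 8; σ²_E = ((12−4)/6)² = 1.778
te_F = (9 + 4·10 + 11)/6 = 60/6 = 10; σ²_F = ((11−9)/6)² = 0.111
te_G = (5 + 4·9 + 13)/6 = 54/6 = 9; σ²_G = ((13−5)/6)² = 1.778
te_H = (3 + 4·4 + 5)/6 = 24/6 = 4; σ²_H = ((5−3)/6)² = 0.111
te_I = (2 + 4·7 + 12)/6 = 42/6 = 7; σ²_I = ((12−2)/6)² = 2.778
te_J = (1 + 4·4 + 19)/6 = 36/6 = 6; σ²_J = ((19−1)/6)² = 9.000

Forward pass:
ES_A = 0; EF_A = 13
ES_B = 0; EF_B = 7
ES_C = 0; EF_C = 6
ES_D = 13; EF_D = 13+10 = 23
ES_E = 13; EF_E = 13+8 = 21
ES_F = max(EF_A=13, EF_B=7) = 13; EF_F = 13+10 = 23
ES_G = max(EF_B=7, EF_C=6) = 7; EF_G = 7+9 = 16
ES_H = max(EF_C=6, EF_D=23) = 23; EF_H = 23+4 = 27
ES_I = max(EF_C=6, EF_E=21) = 21; EF_I = 21+7 = 28
ES_J = max(EF_D=23, EF_F=23, EF_G=16, EF_H=27, EF_I=28) = 28; EF_J = 28+6 = 34
Expected project duration μ = 34 hours. Critical path: A → E → I → J.

Variance along critical path = 0.111 + 1.778 + 2.778 + 9.000 = 13.667; σ = √13.667 = 3.697 hours.
Z = (39 − 34) / 3.697 = 1.353
P(T ≤ 39) = Φ(1.353) ≈ 0.912

0.912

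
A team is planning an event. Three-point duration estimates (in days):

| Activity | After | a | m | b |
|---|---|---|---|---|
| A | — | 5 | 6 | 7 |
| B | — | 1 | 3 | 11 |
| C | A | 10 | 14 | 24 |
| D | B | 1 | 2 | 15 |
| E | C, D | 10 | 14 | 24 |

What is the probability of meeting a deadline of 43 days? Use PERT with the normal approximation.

te_A = (5 + 4·6 + 7)/6 = 36/6 = 6; σ²_A = ((7−5)/6)² = 0.111
te_B = (1 + 4·3 + 11)/6 = 24/6 = 4; σ²_B = ((11−1)/6)² = 2.778
te_C = (10 + 4·14 + 24)/6 = 90/6 = 15; σ²_C = ((24−10)/6)² = 5.444
te_D = (1 + 4·2 + 15)/6 = 24/6 = 4; σ²_D = ((15−1)/6)² = 5.444
te_E = (10 + 4·14 + 24)/6 = 90/6 = 15; σ²_E = ((24−10)/6)² = 5.444

Forward pass:
ES_A = 0; EF_A = 6
ES_B = 0; EF_B = 4
ES_C = 6; EF_C = 6+15 = 21
ES_D = 4; EF_D = 4+4 = 8
ES_E = max(EF_C=21, EF_D=8) = 21; EF_E = 21+15 = 36
Expected project duration μ = 36 days. Critical path: A → C → E.

Variance along critical path = 0.111 + 5.444 + 5.444 = 11.000; σ = √11.000 = 3.317 days.
Z = (43 − 36) / 3.317 = 2.111
P(T ≤ 43) = Φ(2.111) ≈ 0.983

0.983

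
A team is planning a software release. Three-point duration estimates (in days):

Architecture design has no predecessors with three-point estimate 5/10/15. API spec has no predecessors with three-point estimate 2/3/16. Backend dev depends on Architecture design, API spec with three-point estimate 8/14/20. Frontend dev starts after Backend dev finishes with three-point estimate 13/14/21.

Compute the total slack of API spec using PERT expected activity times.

te_Architecture design = (5 + 4·10 + 15)/6 = 60/6 = 10
te_API spec = (2 + 4·3 + 16)/6 = 30/6 = 5
te_Backend dev = (8 + 4·14 + 20)/6 = 84/6 = 14
te_Frontend dev = (13 + 4·14 + 21)/6 = 90/6 = 15

Forward pass:
ES_Architecture design = 0; EF_Architecture design = 10
ES_API spec = 0; EF_API spec = 5
ES_Backend dev = max(EF_Architecture design=10, EF_API spec=5) = 10; EF_Backend dev = 10+14 = 24
ES_Frontend dev = 24; EF_Frontend dev = 24+15 = 39
Expected project duration μ = 39 days. Critical path: Architecture design → Backend dev → Frontend dev.

Backward pass:
LF_Frontend dev = 39; LS_Frontend dev = 39−15 = 24
LF_Backend dev = LS_Frontend dev = 24; LS_Backend dev = 24−14 = 10
LF_API spec = LS_Backend dev = 10; LS_API spec = 10−5 = 5
LF_Architecture design = LS_Backend dev = 10; LS_Architecture design = 10−10 = 0
Slack_API spec = LS_API spec − ES_API spec = 5 − 0 = 5

5 days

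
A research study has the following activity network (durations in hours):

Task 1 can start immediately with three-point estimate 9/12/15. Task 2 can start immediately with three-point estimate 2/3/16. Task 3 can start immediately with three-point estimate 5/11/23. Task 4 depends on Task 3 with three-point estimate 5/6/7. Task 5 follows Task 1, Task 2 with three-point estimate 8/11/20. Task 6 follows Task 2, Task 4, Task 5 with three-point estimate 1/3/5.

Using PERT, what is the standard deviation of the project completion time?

te_Task 1 = (9 + 4·12 + 15)/6 = 72/6 = 12; σ²_Task 1 = ((15−9)/6)² = 1.000
te_Task 2 = (2 + 4·3 + 16)/6 = 30/6 = 5; σ²_Task 2 = ((16−2)/6)² = 5.444
te_Task 3 = (5 + 4·11 + 23)/6 = 72/6 = 12; σ²_Task 3 = ((23−5)/6)² = 9.000
te_Task 4 = (5 + 4·6 + 7)/6 = 36/6 = 6; σ²_Task 4 = ((7−5)/6)² = 0.111
te_Task 5 = (8 + 4·11 + 20)/6 = 72/6 = 12; σ²_Task 5 = ((20−8)/6)² = 4.000
te_Task 6 = (1 + 4·3 + 5)/6 = 18/6 = 3; σ²_Task 6 = ((5−1)/6)² = 0.444

Forward pass:
ES_Task 1 = 0; EF_Task 1 = 12
ES_Task 2 = 0; EF_Task 2 = 5
ES_Task 3 = 0; EF_Task 3 = 12
ES_Task 4 = 12; EF_Task 4 = 12+6 = 18
ES_Task 5 = max(EF_Task 1=12, EF_Task 2=5) = 12; EF_Task 5 = 12+12 = 24
ES_Task 6 = max(EF_Task 2=5, EF_Task 4=18, EF_Task 5=24) = 24; EF_Task 6 = 24+3 = 27
Expected project duration μ = 27 hours. Critical path: Task 1 → Task 5 → Task 6.

Variance along critical path = 1.000 + 4.000 + 0.444 = 5.444
σ = √5.444 = 2.333 hours

2.33 hours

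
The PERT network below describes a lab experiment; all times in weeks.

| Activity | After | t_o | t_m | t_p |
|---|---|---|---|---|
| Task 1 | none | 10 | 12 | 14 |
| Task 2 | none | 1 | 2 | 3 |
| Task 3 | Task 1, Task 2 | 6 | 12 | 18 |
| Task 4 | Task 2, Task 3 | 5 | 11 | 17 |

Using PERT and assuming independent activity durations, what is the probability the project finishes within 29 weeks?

te_Task 1 = (10 + 4·12 + 14)/6 = 72/6 = 12; σ²_Task 1 = ((14−10)/6)² = 0.444
te_Task 2 = (1 + 4·2 + 3)/6 = 12/6 = 2; σ²_Task 2 = ((3−1)/6)² = 0.111
te_Task 3 = (6 + 4·12 + 18)/6 = 72/6 = 12; σ²_Task 3 = ((18−6)/6)² = 4.000
te_Task 4 = (5 + 4·11 + 17)/6 = 66/6 = 11; σ²_Task 4 = ((17−5)/6)² = 4.000

Forward pass:
ES_Task 1 = 0; EF_Task 1 = 12
ES_Task 2 = 0; EF_Task 2 = 2
ES_Task 3 = max(EF_Task 1=12, EF_Task 2=2) = 12; EF_Task 3 = 12+12 = 24
ES_Task 4 = max(EF_Task 2=2, EF_Task 3=24) = 24; EF_Task 4 = 24+11 = 35
Expected project duration μ = 35 weeks. Critical path: Task 1 → Task 3 → Task 4.

Variance along critical path = 0.444 + 4.000 + 4.000 = 8.444; σ = √8.444 = 2.906 weeks.
Z = (29 − 35) / 2.906 = -2.065
P(T ≤ 29) = Φ(-2.065) ≈ 0.019

0.019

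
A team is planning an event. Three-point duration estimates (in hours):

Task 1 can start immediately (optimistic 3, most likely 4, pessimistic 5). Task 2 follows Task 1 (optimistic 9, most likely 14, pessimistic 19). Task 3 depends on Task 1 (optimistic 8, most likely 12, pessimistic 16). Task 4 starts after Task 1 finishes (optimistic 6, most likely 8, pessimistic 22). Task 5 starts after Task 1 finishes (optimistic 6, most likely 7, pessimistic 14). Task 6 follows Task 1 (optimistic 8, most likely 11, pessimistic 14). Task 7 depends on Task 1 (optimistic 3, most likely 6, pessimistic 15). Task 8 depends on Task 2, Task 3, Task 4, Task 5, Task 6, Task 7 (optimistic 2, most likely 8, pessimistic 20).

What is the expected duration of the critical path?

27 hours

te_Task 1 = (3 + 4·4 + 5)/6 = 24/6 = 4
te_Task 2 = (9 + 4·14 + 19)/6 = 84/6 = 14
te_Task 3 = (8 + 4·12 + 16)/6 = 72/6 = 12
te_Task 4 = (6 + 4·8 + 22)/6 = 60/6 = 10
te_Task 5 = (6 + 4·7 + 14)/6 = 48/6 = 8
te_Task 6 = (8 + 4·11 + 14)/6 = 66/6 = 11
te_Task 7 = (3 + 4·6 + 15)/6 = 42/6 = 7
te_Task 8 = (2 + 4·8 + 20)/6 = 54/6 = 9

Forward pass:
ES_Task 1 = 0; EF_Task 1 = 4
ES_Task 2 = 4; EF_Task 2 = 4+14 = 18
ES_Task 3 = 4; EF_Task 3 = 4+12 = 16
ES_Task 4 = 4; EF_Task 4 = 4+10 = 14
ES_Task 5 = 4; EF_Task 5 = 4+8 = 12
ES_Task 6 = 4; EF_Task 6 = 4+11 = 15
ES_Task 7 = 4; EF_Task 7 = 4+7 = 11
ES_Task 8 = max(EF_Task 2=18, EF_Task 3=16, EF_Task 4=14, EF_Task 5=12, EF_Task 6=15, EF_Task 7=11) = 18; EF_Task 8 = 18+9 = 27
Expected project duration μ = 27 hours. Critical path: Task 1 → Task 2 → Task 8.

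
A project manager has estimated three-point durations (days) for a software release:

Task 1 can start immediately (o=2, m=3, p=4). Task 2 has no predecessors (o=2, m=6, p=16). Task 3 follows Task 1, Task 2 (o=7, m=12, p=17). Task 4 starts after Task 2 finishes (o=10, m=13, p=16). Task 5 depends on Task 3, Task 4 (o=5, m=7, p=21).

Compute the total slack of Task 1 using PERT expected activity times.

5 days

te_Task 1 = (2 + 4·3 + 4)/6 = 18/6 = 3
te_Task 2 = (2 + 4·6 + 16)/6 = 42/6 = 7
te_Task 3 = (7 + 4·12 + 17)/6 = 72/6 = 12
te_Task 4 = (10 + 4·13 + 16)/6 = 78/6 = 13
te_Task 5 = (5 + 4·7 + 21)/6 = 54/6 = 9

Forward pass:
ES_Task 1 = 0; EF_Task 1 = 3
ES_Task 2 = 0; EF_Task 2 = 7
ES_Task 3 = max(EF_Task 1=3, EF_Task 2=7) = 7; EF_Task 3 = 7+12 = 19
ES_Task 4 = 7; EF_Task 4 = 7+13 = 20
ES_Task 5 = max(EF_Task 3=19, EF_Task 4=20) = 20; EF_Task 5 = 20+9 = 29
Expected project duration μ = 29 days. Critical path: Task 2 → Task 4 → Task 5.

Backward pass:
LF_Task 5 = 29; LS_Task 5 = 29−9 = 20
LF_Task 4 = LS_Task 5 = 20; LS_Task 4 = 20−13 = 7
LF_Task 3 = LS_Task 5 = 20; LS_Task 3 = 20−12 = 8
LF_Task 2 = min(LS_Task 3=8, LS_Task 4=7) = 7; LS_Task 2 = 7−7 = 0
LF_Task 1 = LS_Task 3 = 8; LS_Task 1 = 8−3 = 5
Slack_Task 1 = LS_Task 1 − ES_Task 1 = 5 − 0 = 5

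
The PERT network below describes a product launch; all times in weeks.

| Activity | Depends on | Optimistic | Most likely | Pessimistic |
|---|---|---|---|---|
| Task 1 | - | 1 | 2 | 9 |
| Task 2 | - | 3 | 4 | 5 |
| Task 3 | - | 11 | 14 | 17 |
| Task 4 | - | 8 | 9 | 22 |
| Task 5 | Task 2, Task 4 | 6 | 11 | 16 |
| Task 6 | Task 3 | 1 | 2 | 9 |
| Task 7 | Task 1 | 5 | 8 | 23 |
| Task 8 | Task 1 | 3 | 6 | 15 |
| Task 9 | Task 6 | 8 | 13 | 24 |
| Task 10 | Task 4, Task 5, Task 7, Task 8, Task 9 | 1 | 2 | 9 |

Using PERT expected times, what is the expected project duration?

te_Task 1 = (1 + 4·2 + 9)/6 = 18/6 = 3
te_Task 2 = (3 + 4·4 + 5)/6 = 24/6 = 4
te_Task 3 = (11 + 4·14 + 17)/6 = 84/6 = 14
te_Task 4 = (8 + 4·9 + 22)/6 = 66/6 = 11
te_Task 5 = (6 + 4·11 + 16)/6 = 66/6 = 11
te_Task 6 = (1 + 4·2 + 9)/6 = 18/6 = 3
te_Task 7 = (5 + 4·8 + 23)/6 = 60/6 = 10
te_Task 8 = (3 + 4·6 + 15)/6 = 42/6 = 7
te_Task 9 = (8 + 4·13 + 24)/6 = 84/6 = 14
te_Task 10 = (1 + 4·2 + 9)/6 = 18/6 = 3

Forward pass:
ES_Task 1 = 0; EF_Task 1 = 3
ES_Task 2 = 0; EF_Task 2 = 4
ES_Task 3 = 0; EF_Task 3 = 14
ES_Task 4 = 0; EF_Task 4 = 11
ES_Task 5 = max(EF_Task 2=4, EF_Task 4=11) = 11; EF_Task 5 = 11+11 = 22
ES_Task 6 = 14; EF_Task 6 = 14+3 = 17
ES_Task 7 = 3; EF_Task 7 = 3+10 = 13
ES_Task 8 = 3; EF_Task 8 = 3+7 = 10
ES_Task 9 = 17; EF_Task 9 = 17+14 = 31
ES_Task 10 = max(EF_Task 4=11, EF_Task 5=22, EF_Task 7=13, EF_Task 8=10, EF_Task 9=31) = 31; EF_Task 10 = 31+3 = 34
Expected project duration μ = 34 weeks. Critical path: Task 3 → Task 6 → Task 9 → Task 10.

34 weeks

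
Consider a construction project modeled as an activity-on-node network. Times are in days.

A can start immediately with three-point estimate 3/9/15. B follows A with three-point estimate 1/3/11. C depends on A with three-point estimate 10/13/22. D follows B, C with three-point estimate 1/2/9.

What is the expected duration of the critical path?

te_A = (3 + 4·9 + 15)/6 = 54/6 = 9
te_B = (1 + 4·3 + 11)/6 = 24/6 = 4
te_C = (10 + 4·13 + 22)/6 = 84/6 = 14
te_D = (1 + 4·2 + 9)/6 = 18/6 = 3

Forward pass:
ES_A = 0; EF_A = 9
ES_B = 9; EF_B = 9+4 = 13
ES_C = 9; EF_C = 9+14 = 23
ES_D = max(EF_B=13, EF_C=23) = 23; EF_D = 23+3 = 26
Expected project duration μ = 26 days. Critical path: A → C → D.

26 days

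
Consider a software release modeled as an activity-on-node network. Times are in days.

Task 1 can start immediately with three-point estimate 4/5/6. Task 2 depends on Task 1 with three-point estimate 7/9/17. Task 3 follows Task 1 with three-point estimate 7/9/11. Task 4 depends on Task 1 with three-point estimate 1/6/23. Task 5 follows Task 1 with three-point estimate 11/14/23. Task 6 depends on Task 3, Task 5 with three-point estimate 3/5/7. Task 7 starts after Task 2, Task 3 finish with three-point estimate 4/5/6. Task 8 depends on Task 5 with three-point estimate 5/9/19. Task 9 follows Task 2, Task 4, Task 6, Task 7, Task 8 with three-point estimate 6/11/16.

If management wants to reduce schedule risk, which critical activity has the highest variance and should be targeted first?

Task 8

te_Task 1 = (4 + 4·5 + 6)/6 = 30/6 = 5; σ²_Task 1 = ((6−4)/6)² = 0.111
te_Task 2 = (7 + 4·9 + 17)/6 = 60/6 = 10; σ²_Task 2 = ((17−7)/6)² = 2.778
te_Task 3 = (7 + 4·9 + 11)/6 = 54/6 = 9; σ²_Task 3 = ((11−7)/6)² = 0.444
te_Task 4 = (1 + 4·6 + 23)/6 = 48/6 = 8; σ²_Task 4 = ((23−1)/6)² = 13.444
te_Task 5 = (11 + 4·14 + 23)/6 = 90/6 = 15; σ²_Task 5 = ((23−11)/6)² = 4.000
te_Task 6 = (3 + 4·5 + 7)/6 = 30/6 = 5; σ²_Task 6 = ((7−3)/6)² = 0.444
te_Task 7 = (4 + 4·5 + 6)/6 = 30/6 = 5; σ²_Task 7 = ((6−4)/6)² = 0.111
te_Task 8 = (5 + 4·9 + 19)/6 = 60/6 = 10; σ²_Task 8 = ((19−5)/6)² = 5.444
te_Task 9 = (6 + 4·11 + 16)/6 = 66/6 = 11; σ²_Task 9 = ((16−6)/6)² = 2.778

Forward pass:
ES_Task 1 = 0; EF_Task 1 = 5
ES_Task 2 = 5; EF_Task 2 = 5+10 = 15
ES_Task 3 = 5; EF_Task 3 = 5+9 = 14
ES_Task 4 = 5; EF_Task 4 = 5+8 = 13
ES_Task 5 = 5; EF_Task 5 = 5+15 = 20
ES_Task 6 = max(EF_Task 3=14, EF_Task 5=20) = 20; EF_Task 6 = 20+5 = 25
ES_Task 7 = max(EF_Task 2=15, EF_Task 3=14) = 15; EF_Task 7 = 15+5 = 20
ES_Task 8 = 20; EF_Task 8 = 20+10 = 30
ES_Task 9 = max(EF_Task 2=15, EF_Task 4=13, EF_Task 6=25, EF_Task 7=20, EF_Task 8=30) = 30; EF_Task 9 = 30+11 = 41
Expected project duration μ = 41 days. Critical path: Task 1 → Task 5 → Task 8 → Task 9.

Variances on critical path: σ²_Task 1=0.111, σ²_Task 5=4.000, σ²_Task 8=5.444, σ²_Task 9=2.778.
Largest is σ²_Task 8 = 5.444.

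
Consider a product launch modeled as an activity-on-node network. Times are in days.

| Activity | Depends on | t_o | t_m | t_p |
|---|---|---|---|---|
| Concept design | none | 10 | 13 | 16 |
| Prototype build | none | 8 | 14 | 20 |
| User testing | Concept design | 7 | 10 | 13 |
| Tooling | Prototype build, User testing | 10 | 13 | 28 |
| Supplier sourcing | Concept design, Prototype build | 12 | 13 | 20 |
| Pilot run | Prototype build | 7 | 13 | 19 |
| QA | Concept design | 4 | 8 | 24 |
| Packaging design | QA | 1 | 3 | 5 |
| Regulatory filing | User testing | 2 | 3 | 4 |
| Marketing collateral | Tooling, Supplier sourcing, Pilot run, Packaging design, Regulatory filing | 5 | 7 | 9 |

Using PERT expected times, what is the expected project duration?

te_Concept design = (10 + 4·13 + 16)/6 = 78/6 = 13
te_Prototype build = (8 + 4·14 + 20)/6 = 84/6 = 14
te_User testing = (7 + 4·10 + 13)/6 = 60/6 = 10
te_Tooling = (10 + 4·13 + 28)/6 = 90/6 = 15
te_Supplier sourcing = (12 + 4·13 + 20)/6 = 84/6 = 14
te_Pilot run = (7 + 4·13 + 19)/6 = 78/6 = 13
te_QA = (4 + 4·8 + 24)/6 = 60/6 = 10
te_Packaging design = (1 + 4·3 + 5)/6 = 18/6 = 3
te_Regulatory filing = (2 + 4·3 + 4)/6 = 18/6 = 3
te_Marketing collateral = (5 + 4·7 + 9)/6 = 42/6 = 7

Forward pass:
ES_Concept design = 0; EF_Concept design = 13
ES_Prototype build = 0; EF_Prototype build = 14
ES_User testing = 13; EF_User testing = 13+10 = 23
ES_Tooling = max(EF_Prototype build=14, EF_User testing=23) = 23; EF_Tooling = 23+15 = 38
ES_Supplier sourcing = max(EF_Concept design=13, EF_Prototype build=14) = 14; EF_Supplier sourcing = 14+14 = 28
ES_Pilot run = 14; EF_Pilot run = 14+13 = 27
ES_QA = 13; EF_QA = 13+10 = 23
ES_Packaging design = 23; EF_Packaging design = 23+3 = 26
ES_Regulatory filing = 23; EF_Regulatory filing = 23+3 = 26
ES_Marketing collateral = max(EF_Tooling=38, EF_Supplier sourcing=28, EF_Pilot run=27, EF_Packaging design=26, EF_Regulatory filing=26) = 38; EF_Marketing collateral = 38+7 = 45
Expected project duration μ = 45 days. Critical path: Concept design → User testing → Tooling → Marketing collateral.

45 days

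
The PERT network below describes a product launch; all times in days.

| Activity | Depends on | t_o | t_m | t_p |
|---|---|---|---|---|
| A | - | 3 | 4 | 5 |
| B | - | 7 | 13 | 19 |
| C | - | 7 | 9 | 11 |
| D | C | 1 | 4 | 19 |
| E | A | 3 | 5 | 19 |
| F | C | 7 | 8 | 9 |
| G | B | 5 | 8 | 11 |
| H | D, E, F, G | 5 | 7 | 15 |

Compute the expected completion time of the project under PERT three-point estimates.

te_A = (3 + 4·4 + 5)/6 = 24/6 = 4
te_B = (7 + 4·13 + 19)/6 = 78/6 = 13
te_C = (7 + 4·9 + 11)/6 = 54/6 = 9
te_D = (1 + 4·4 + 19)/6 = 36/6 = 6
te_E = (3 + 4·5 + 19)/6 = 42/6 = 7
te_F = (7 + 4·8 + 9)/6 = 48/6 = 8
te_G = (5 + 4·8 + 11)/6 = 48/6 = 8
te_H = (5 + 4·7 + 15)/6 = 48/6 = 8

Forward pass:
ES_A = 0; EF_A = 4
ES_B = 0; EF_B = 13
ES_C = 0; EF_C = 9
ES_D = 9; EF_D = 9+6 = 15
ES_E = 4; EF_E = 4+7 = 11
ES_F = 9; EF_F = 9+8 = 17
ES_G = 13; EF_G = 13+8 = 21
ES_H = max(EF_D=15, EF_E=11, EF_F=17, EF_G=21) = 21; EF_H = 21+8 = 29
Expected project duration μ = 29 days. Critical path: B → G → H.

29 days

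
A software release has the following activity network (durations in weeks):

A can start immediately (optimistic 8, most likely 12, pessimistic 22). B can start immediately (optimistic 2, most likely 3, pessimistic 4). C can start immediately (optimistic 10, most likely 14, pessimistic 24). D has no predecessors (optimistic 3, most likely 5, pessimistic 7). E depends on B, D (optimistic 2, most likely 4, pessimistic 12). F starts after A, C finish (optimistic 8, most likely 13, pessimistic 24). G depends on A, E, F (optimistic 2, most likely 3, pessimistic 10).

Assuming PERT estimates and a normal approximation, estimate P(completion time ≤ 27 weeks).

0.057

te_A = (8 + 4·12 + 22)/6 = 78/6 = 13; σ²_A = ((22−8)/6)² = 5.444
te_B = (2 + 4·3 + 4)/6 = 18/6 = 3; σ²_B = ((4−2)/6)² = 0.111
te_C = (10 + 4·14 + 24)/6 = 90/6 = 15; σ²_C = ((24−10)/6)² = 5.444
te_D = (3 + 4·5 + 7)/6 = 30/6 = 5; σ²_D = ((7−3)/6)² = 0.444
te_E = (2 + 4·4 + 12)/6 = 30/6 = 5; σ²_E = ((12−2)/6)² = 2.778
te_F = (8 + 4·13 + 24)/6 = 84/6 = 14; σ²_F = ((24−8)/6)² = 7.111
te_G = (2 + 4·3 + 10)/6 = 24/6 = 4; σ²_G = ((10−2)/6)² = 1.778

Forward pass:
ES_A = 0; EF_A = 13
ES_B = 0; EF_B = 3
ES_C = 0; EF_C = 15
ES_D = 0; EF_D = 5
ES_E = max(EF_B=3, EF_D=5) = 5; EF_E = 5+5 = 10
ES_F = max(EF_A=13, EF_C=15) = 15; EF_F = 15+14 = 29
ES_G = max(EF_A=13, EF_E=10, EF_F=29) = 29; EF_G = 29+4 = 33
Expected project duration μ = 33 weeks. Critical path: C → F → G.

Variance along critical path = 5.444 + 7.111 + 1.778 = 14.333; σ = √14.333 = 3.786 weeks.
Z = (27 − 33) / 3.786 = -1.585
P(T ≤ 27) = Φ(-1.585) ≈ 0.057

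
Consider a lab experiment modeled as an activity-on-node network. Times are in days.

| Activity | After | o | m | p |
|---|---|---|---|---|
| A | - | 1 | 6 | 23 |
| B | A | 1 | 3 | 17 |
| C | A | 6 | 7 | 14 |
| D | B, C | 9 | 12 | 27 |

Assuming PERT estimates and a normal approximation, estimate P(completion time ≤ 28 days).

0.342

te_A = (1 + 4·6 + 23)/6 = 48/6 = 8; σ²_A = ((23−1)/6)² = 13.444
te_B = (1 + 4·3 + 17)/6 = 30/6 = 5; σ²_B = ((17−1)/6)² = 7.111
te_C = (6 + 4·7 + 14)/6 = 48/6 = 8; σ²_C = ((14−6)/6)² = 1.778
te_D = (9 + 4·12 + 27)/6 = 84/6 = 14; σ²_D = ((27−9)/6)² = 9.000

Forward pass:
ES_A = 0; EF_A = 8
ES_B = 8; EF_B = 8+5 = 13
ES_C = 8; EF_C = 8+8 = 16
ES_D = max(EF_B=13, EF_C=16) = 16; EF_D = 16+14 = 30
Expected project duration μ = 30 days. Critical path: A → C → D.

Variance along critical path = 13.444 + 1.778 + 9.000 = 24.222; σ = √24.222 = 4.922 days.
Z = (28 − 30) / 4.922 = -0.406
P(T ≤ 28) = Φ(-0.406) ≈ 0.342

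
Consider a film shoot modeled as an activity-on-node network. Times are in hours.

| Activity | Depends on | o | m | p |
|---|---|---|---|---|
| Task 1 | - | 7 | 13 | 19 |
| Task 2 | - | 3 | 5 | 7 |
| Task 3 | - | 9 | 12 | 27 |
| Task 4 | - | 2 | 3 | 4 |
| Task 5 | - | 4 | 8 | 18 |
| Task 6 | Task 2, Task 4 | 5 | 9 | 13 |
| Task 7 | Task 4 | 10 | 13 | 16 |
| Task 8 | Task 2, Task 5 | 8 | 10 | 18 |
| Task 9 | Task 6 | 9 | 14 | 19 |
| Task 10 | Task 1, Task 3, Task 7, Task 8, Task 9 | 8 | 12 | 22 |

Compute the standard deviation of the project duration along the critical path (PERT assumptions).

te_Task 1 = (7 + 4·13 + 19)/6 = 78/6 = 13; σ²_Task 1 = ((19−7)/6)² = 4.000
te_Task 2 = (3 + 4·5 + 7)/6 = 30/6 = 5; σ²_Task 2 = ((7−3)/6)² = 0.444
te_Task 3 = (9 + 4·12 + 27)/6 = 84/6 = 14; σ²_Task 3 = ((27−9)/6)² = 9.000
te_Task 4 = (2 + 4·3 + 4)/6 = 18/6 = 3; σ²_Task 4 = ((4−2)/6)² = 0.111
te_Task 5 = (4 + 4·8 + 18)/6 = 54/6 = 9; σ²_Task 5 = ((18−4)/6)² = 5.444
te_Task 6 = (5 + 4·9 + 13)/6 = 54/6 = 9; σ²_Task 6 = ((13−5)/6)² = 1.778
te_Task 7 = (10 + 4·13 + 16)/6 = 78/6 = 13; σ²_Task 7 = ((16−10)/6)² = 1.000
te_Task 8 = (8 + 4·10 + 18)/6 = 66/6 = 11; σ²_Task 8 = ((18−8)/6)² = 2.778
te_Task 9 = (9 + 4·14 + 19)/6 = 84/6 = 14; σ²_Task 9 = ((19−9)/6)² = 2.778
te_Task 10 = (8 + 4·12 + 22)/6 = 78/6 = 13; σ²_Task 10 = ((22−8)/6)² = 5.444

Forward pass:
ES_Task 1 = 0; EF_Task 1 = 13
ES_Task 2 = 0; EF_Task 2 = 5
ES_Task 3 = 0; EF_Task 3 = 14
ES_Task 4 = 0; EF_Task 4 = 3
ES_Task 5 = 0; EF_Task 5 = 9
ES_Task 6 = max(EF_Task 2=5, EF_Task 4=3) = 5; EF_Task 6 = 5+9 = 14
ES_Task 7 = 3; EF_Task 7 = 3+13 = 16
ES_Task 8 = max(EF_Task 2=5, EF_Task 5=9) = 9; EF_Task 8 = 9+11 = 20
ES_Task 9 = 14; EF_Task 9 = 14+14 = 28
ES_Task 10 = max(EF_Task 1=13, EF_Task 3=14, EF_Task 7=16, EF_Task 8=20, EF_Task 9=28) = 28; EF_Task 10 = 28+13 = 41
Expected project duration μ = 41 hours. Critical path: Task 2 → Task 6 → Task 9 → Task 10.

Variance along critical path = 0.444 + 1.778 + 2.778 + 5.444 = 10.444
σ = √10.444 = 3.232 hours

3.23 hours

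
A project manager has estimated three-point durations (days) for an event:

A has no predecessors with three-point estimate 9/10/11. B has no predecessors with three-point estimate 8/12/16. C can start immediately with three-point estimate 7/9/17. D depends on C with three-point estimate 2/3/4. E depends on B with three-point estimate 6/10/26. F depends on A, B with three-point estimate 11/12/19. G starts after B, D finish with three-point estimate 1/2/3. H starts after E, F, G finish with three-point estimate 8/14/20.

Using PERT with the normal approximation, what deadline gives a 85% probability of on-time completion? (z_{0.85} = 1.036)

41.8 days

te_A = (9 + 4·10 + 11)/6 = 60/6 = 10; σ²_A = ((11−9)/6)² = 0.111
te_B = (8 + 4·12 + 16)/6 = 72/6 = 12; σ²_B = ((16−8)/6)² = 1.778
te_C = (7 + 4·9 + 17)/6 = 60/6 = 10; σ²_C = ((17−7)/6)² = 2.778
te_D = (2 + 4·3 + 4)/6 = 18/6 = 3; σ²_D = ((4−2)/6)² = 0.111
te_E = (6 + 4·10 + 26)/6 = 72/6 = 12; σ²_E = ((26−6)/6)² = 11.111
te_F = (11 + 4·12 + 19)/6 = 78/6 = 13; σ²_F = ((19−11)/6)² = 1.778
te_G = (1 + 4·2 + 3)/6 = 12/6 = 2; σ²_G = ((3−1)/6)² = 0.111
te_H = (8 + 4·14 + 20)/6 = 84/6 = 14; σ²_H = ((20−8)/6)² = 4.000

Forward pass:
ES_A = 0; EF_A = 10
ES_B = 0; EF_B = 12
ES_C = 0; EF_C = 10
ES_D = 10; EF_D = 10+3 = 13
ES_E = 12; EF_E = 12+12 = 24
ES_F = max(EF_A=10, EF_B=12) = 12; EF_F = 12+13 = 25
ES_G = max(EF_B=12, EF_D=13) = 13; EF_G = 13+2 = 15
ES_H = max(EF_E=24, EF_F=25, EF_G=15) = 25; EF_H = 25+14 = 39
Expected project duration μ = 39 days. Critical path: B → F → H.

Variance along critical path = 1.778 + 1.778 + 4.000 = 7.556; σ = 2.749 days.
D = μ + z·σ = 39 + 1.036·2.749 = 41.8 days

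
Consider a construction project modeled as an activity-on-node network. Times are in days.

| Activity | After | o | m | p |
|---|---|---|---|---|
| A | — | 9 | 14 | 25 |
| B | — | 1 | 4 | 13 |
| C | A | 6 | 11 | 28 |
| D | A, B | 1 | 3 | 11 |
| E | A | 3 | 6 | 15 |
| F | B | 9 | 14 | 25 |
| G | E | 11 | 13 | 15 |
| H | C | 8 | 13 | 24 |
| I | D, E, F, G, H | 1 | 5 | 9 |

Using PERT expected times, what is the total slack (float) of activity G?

7 days

te_A = (9 + 4·14 + 25)/6 = 90/6 = 15
te_B = (1 + 4·4 + 13)/6 = 30/6 = 5
te_C = (6 + 4·11 + 28)/6 = 78/6 = 13
te_D = (1 + 4·3 + 11)/6 = 24/6 = 4
te_E = (3 + 4·6 + 15)/6 = 42/6 = 7
te_F = (9 + 4·14 + 25)/6 = 90/6 = 15
te_G = (11 + 4·13 + 15)/6 = 78/6 = 13
te_H = (8 + 4·13 + 24)/6 = 84/6 = 14
te_I = (1 + 4·5 + 9)/6 = 30/6 = 5

Forward pass:
ES_A = 0; EF_A = 15
ES_B = 0; EF_B = 5
ES_C = 15; EF_C = 15+13 = 28
ES_D = max(EF_A=15, EF_B=5) = 15; EF_D = 15+4 = 19
ES_E = 15; EF_E = 15+7 = 22
ES_F = 5; EF_F = 5+15 = 20
ES_G = 22; EF_G = 22+13 = 35
ES_H = 28; EF_H = 28+14 = 42
ES_I = max(EF_D=19, EF_E=22, EF_F=20, EF_G=35, EF_H=42) = 42; EF_I = 42+5 = 47
Expected project duration μ = 47 days. Critical path: A → C → H → I.

Backward pass:
LF_I = 47; LS_I = 47−5 = 42
LF_H = LS_I = 42; LS_H = 42−14 = 28
LF_G = LS_I = 42; LS_G = 42−13 = 29
LF_F = LS_I = 42; LS_F = 42−15 = 27
LF_E = min(LS_G=29, LS_I=42) = 29; LS_E = 29−7 = 22
LF_D = LS_I = 42; LS_D = 42−4 = 38
LF_C = LS_H = 28; LS_C = 28−13 = 15
LF_B = min(LS_D=38, LS_F=27) = 27; LS_B = 27−5 = 22
LF_A = min(LS_C=15, LS_D=38, LS_E=22) = 15; LS_A = 15−15 = 0
Slack_G = LS_G − ES_G = 29 − 22 = 7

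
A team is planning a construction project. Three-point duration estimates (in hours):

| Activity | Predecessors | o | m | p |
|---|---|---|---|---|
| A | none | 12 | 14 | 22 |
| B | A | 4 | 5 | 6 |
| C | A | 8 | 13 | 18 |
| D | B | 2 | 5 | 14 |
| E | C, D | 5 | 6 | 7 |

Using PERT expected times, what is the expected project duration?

34 hours

te_A = (12 + 4·14 + 22)/6 = 90/6 = 15
te_B = (4 + 4·5 + 6)/6 = 30/6 = 5
te_C = (8 + 4·13 + 18)/6 = 78/6 = 13
te_D = (2 + 4·5 + 14)/6 = 36/6 = 6
te_E = (5 + 4·6 + 7)/6 = 36/6 = 6

Forward pass:
ES_A = 0; EF_A = 15
ES_B = 15; EF_B = 15+5 = 20
ES_C = 15; EF_C = 15+13 = 28
ES_D = 20; EF_D = 20+6 = 26
ES_E = max(EF_C=28, EF_D=26) = 28; EF_E = 28+6 = 34
Expected project duration μ = 34 hours. Critical path: A → C → E.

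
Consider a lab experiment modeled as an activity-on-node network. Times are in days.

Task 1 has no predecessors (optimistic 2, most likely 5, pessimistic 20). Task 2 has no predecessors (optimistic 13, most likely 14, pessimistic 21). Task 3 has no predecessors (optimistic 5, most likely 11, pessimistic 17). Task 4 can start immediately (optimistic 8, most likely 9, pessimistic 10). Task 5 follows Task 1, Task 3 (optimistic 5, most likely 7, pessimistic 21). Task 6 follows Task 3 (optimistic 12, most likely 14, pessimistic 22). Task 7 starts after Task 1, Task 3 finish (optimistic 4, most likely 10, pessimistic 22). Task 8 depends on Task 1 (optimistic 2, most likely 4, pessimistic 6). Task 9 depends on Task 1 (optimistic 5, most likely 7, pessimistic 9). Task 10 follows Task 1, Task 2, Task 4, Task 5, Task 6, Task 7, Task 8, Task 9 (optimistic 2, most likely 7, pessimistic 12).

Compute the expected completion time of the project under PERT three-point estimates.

te_Task 1 = (2 + 4·5 + 20)/6 = 42/6 = 7
te_Task 2 = (13 + 4·14 + 21)/6 = 90/6 = 15
te_Task 3 = (5 + 4·11 + 17)/6 = 66/6 = 11
te_Task 4 = (8 + 4·9 + 10)/6 = 54/6 = 9
te_Task 5 = (5 + 4·7 + 21)/6 = 54/6 = 9
te_Task 6 = (12 + 4·14 + 22)/6 = 90/6 = 15
te_Task 7 = (4 + 4·10 + 22)/6 = 66/6 = 11
te_Task 8 = (2 + 4·4 + 6)/6 = 24/6 = 4
te_Task 9 = (5 + 4·7 + 9)/6 = 42/6 = 7
te_Task 10 = (2 + 4·7 + 12)/6 = 42/6 = 7

Forward pass:
ES_Task 1 = 0; EF_Task 1 = 7
ES_Task 2 = 0; EF_Task 2 = 15
ES_Task 3 = 0; EF_Task 3 = 11
ES_Task 4 = 0; EF_Task 4 = 9
ES_Task 5 = max(EF_Task 1=7, EF_Task 3=11) = 11; EF_Task 5 = 11+9 = 20
ES_Task 6 = 11; EF_Task 6 = 11+15 = 26
ES_Task 7 = max(EF_Task 1=7, EF_Task 3=11) = 11; EF_Task 7 = 11+11 = 22
ES_Task 8 = 7; EF_Task 8 = 7+4 = 11
ES_Task 9 = 7; EF_Task 9 = 7+7 = 14
ES_Task 10 = max(EF_Task 1=7, EF_Task 2=15, EF_Task 4=9, EF_Task 5=20, EF_Task 6=26, EF_Task 7=22, EF_Task 8=11, EF_Task 9=14) = 26; EF_Task 10 = 26+7 = 33
Expected project duration μ = 33 days. Critical path: Task 3 → Task 6 → Task 10.

33 days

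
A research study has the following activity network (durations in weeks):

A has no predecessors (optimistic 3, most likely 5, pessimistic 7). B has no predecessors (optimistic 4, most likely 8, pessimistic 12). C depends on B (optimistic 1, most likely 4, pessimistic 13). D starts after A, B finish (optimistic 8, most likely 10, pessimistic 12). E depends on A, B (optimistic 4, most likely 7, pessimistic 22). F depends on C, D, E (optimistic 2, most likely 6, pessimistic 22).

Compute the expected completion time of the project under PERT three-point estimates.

te_A = (3 + 4·5 + 7)/6 = 30/6 = 5
te_B = (4 + 4·8 + 12)/6 = 48/6 = 8
te_C = (1 + 4·4 + 13)/6 = 30/6 = 5
te_D = (8 + 4·10 + 12)/6 = 60/6 = 10
te_E = (4 + 4·7 + 22)/6 = 54/6 = 9
te_F = (2 + 4·6 + 22)/6 = 48/6 = 8

Forward pass:
ES_A = 0; EF_A = 5
ES_B = 0; EF_B = 8
ES_C = 8; EF_C = 8+5 = 13
ES_D = max(EF_A=5, EF_B=8) = 8; EF_D = 8+10 = 18
ES_E = max(EF_A=5, EF_B=8) = 8; EF_E = 8+9 = 17
ES_F = max(EF_C=13, EF_D=18, EF_E=17) = 18; EF_F = 18+8 = 26
Expected project duration μ = 26 weeks. Critical path: B → D → F.

26 weeks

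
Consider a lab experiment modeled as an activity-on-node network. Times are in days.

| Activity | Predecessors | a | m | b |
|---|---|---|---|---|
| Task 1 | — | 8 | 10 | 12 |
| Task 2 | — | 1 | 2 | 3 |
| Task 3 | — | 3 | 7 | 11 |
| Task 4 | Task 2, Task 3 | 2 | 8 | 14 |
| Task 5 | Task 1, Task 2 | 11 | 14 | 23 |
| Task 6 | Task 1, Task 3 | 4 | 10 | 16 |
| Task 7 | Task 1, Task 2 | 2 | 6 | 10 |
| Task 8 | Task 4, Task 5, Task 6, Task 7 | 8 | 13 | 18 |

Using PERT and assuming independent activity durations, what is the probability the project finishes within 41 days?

0.868

te_Task 1 = (8 + 4·10 + 12)/6 = 60/6 = 10; σ²_Task 1 = ((12−8)/6)² = 0.444
te_Task 2 = (1 + 4·2 + 3)/6 = 12/6 = 2; σ²_Task 2 = ((3−1)/6)² = 0.111
te_Task 3 = (3 + 4·7 + 11)/6 = 42/6 = 7; σ²_Task 3 = ((11−3)/6)² = 1.778
te_Task 4 = (2 + 4·8 + 14)/6 = 48/6 = 8; σ²_Task 4 = ((14−2)/6)² = 4.000
te_Task 5 = (11 + 4·14 + 23)/6 = 90/6 = 15; σ²_Task 5 = ((23−11)/6)² = 4.000
te_Task 6 = (4 + 4·10 + 16)/6 = 60/6 = 10; σ²_Task 6 = ((16−4)/6)² = 4.000
te_Task 7 = (2 + 4·6 + 10)/6 = 36/6 = 6; σ²_Task 7 = ((10−2)/6)² = 1.778
te_Task 8 = (8 + 4·13 + 18)/6 = 78/6 = 13; σ²_Task 8 = ((18−8)/6)² = 2.778

Forward pass:
ES_Task 1 = 0; EF_Task 1 = 10
ES_Task 2 = 0; EF_Task 2 = 2
ES_Task 3 = 0; EF_Task 3 = 7
ES_Task 4 = max(EF_Task 2=2, EF_Task 3=7) = 7; EF_Task 4 = 7+8 = 15
ES_Task 5 = max(EF_Task 1=10, EF_Task 2=2) = 10; EF_Task 5 = 10+15 = 25
ES_Task 6 = max(EF_Task 1=10, EF_Task 3=7) = 10; EF_Task 6 = 10+10 = 20
ES_Task 7 = max(EF_Task 1=10, EF_Task 2=2) = 10; EF_Task 7 = 10+6 = 16
ES_Task 8 = max(EF_Task 4=15, EF_Task 5=25, EF_Task 6=20, EF_Task 7=16) = 25; EF_Task 8 = 25+13 = 38
Expected project duration μ = 38 days. Critical path: Task 1 → Task 5 → Task 8.

Variance along critical path = 0.444 + 4.000 + 2.778 = 7.222; σ = √7.222 = 2.687 days.
Z = (41 − 38) / 2.687 = 1.116
P(T ≤ 41) = Φ(1.116) ≈ 0.868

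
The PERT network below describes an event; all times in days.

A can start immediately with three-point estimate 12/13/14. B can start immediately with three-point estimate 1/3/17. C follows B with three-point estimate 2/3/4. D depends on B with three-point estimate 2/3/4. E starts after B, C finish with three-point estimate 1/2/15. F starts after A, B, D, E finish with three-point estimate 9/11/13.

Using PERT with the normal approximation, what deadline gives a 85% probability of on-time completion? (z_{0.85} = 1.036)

te_A = (12 + 4·13 + 14)/6 = 78/6 = 13; σ²_A = ((14−12)/6)² = 0.111
te_B = (1 + 4·3 + 17)/6 = 30/6 = 5; σ²_B = ((17−1)/6)² = 7.111
te_C = (2 + 4·3 + 4)/6 = 18/6 = 3; σ²_C = ((4−2)/6)² = 0.111
te_D = (2 + 4·3 + 4)/6 = 18/6 = 3; σ²_D = ((4−2)/6)² = 0.111
te_E = (1 + 4·2 + 15)/6 = 24/6 = 4; σ²_E = ((15−1)/6)² = 5.444
te_F = (9 + 4·11 + 13)/6 = 66/6 = 11; σ²_F = ((13−9)/6)² = 0.444

Forward pass:
ES_A = 0; EF_A = 13
ES_B = 0; EF_B = 5
ES_C = 5; EF_C = 5+3 = 8
ES_D = 5; EF_D = 5+3 = 8
ES_E = max(EF_B=5, EF_C=8) = 8; EF_E = 8+4 = 12
ES_F = max(EF_A=13, EF_B=5, EF_D=8, EF_E=12) = 13; EF_F = 13+11 = 24
Expected project duration μ = 24 days. Critical path: A → F.

Variance along critical path = 0.111 + 0.444 = 0.556; σ = 0.745 days.
D = μ + z·σ = 24 + 1.036·0.745 = 24.8 days

24.8 days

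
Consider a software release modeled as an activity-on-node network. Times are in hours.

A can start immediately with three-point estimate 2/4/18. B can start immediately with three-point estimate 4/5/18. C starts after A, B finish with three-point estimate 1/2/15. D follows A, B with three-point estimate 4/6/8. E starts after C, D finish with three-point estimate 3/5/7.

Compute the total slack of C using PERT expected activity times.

2 hours

te_A = (2 + 4·4 + 18)/6 = 36/6 = 6
te_B = (4 + 4·5 + 18)/6 = 42/6 = 7
te_C = (1 + 4·2 + 15)/6 = 24/6 = 4
te_D = (4 + 4·6 + 8)/6 = 36/6 = 6
te_E = (3 + 4·5 + 7)/6 = 30/6 = 5

Forward pass:
ES_A = 0; EF_A = 6
ES_B = 0; EF_B = 7
ES_C = max(EF_A=6, EF_B=7) = 7; EF_C = 7+4 = 11
ES_D = max(EF_A=6, EF_B=7) = 7; EF_D = 7+6 = 13
ES_E = max(EF_C=11, EF_D=13) = 13; EF_E = 13+5 = 18
Expected project duration μ = 18 hours. Critical path: B → D → E.

Backward pass:
LF_E = 18; LS_E = 18−5 = 13
LF_D = LS_E = 13; LS_D = 13−6 = 7
LF_C = LS_E = 13; LS_C = 13−4 = 9
LF_B = min(LS_C=9, LS_D=7) = 7; LS_B = 7−7 = 0
LF_A = min(LS_C=9, LS_D=7) = 7; LS_A = 7−6 = 1
Slack_C = LS_C − ES_C = 9 − 7 = 2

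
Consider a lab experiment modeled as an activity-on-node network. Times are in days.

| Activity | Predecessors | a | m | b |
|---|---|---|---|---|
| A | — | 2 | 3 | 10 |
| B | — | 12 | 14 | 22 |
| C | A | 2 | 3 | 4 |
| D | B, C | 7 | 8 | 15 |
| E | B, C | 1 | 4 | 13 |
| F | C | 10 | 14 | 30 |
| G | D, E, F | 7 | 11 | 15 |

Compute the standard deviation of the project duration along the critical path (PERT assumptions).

2.52 days

te_A = (2 + 4·3 + 10)/6 = 24/6 = 4; σ²_A = ((10−2)/6)² = 1.778
te_B = (12 + 4·14 + 22)/6 = 90/6 = 15; σ²_B = ((22−12)/6)² = 2.778
te_C = (2 + 4·3 + 4)/6 = 18/6 = 3; σ²_C = ((4−2)/6)² = 0.111
te_D = (7 + 4·8 + 15)/6 = 54/6 = 9; σ²_D = ((15−7)/6)² = 1.778
te_E = (1 + 4·4 + 13)/6 = 30/6 = 5; σ²_E = ((13−1)/6)² = 4.000
te_F = (10 + 4·14 + 30)/6 = 96/6 = 16; σ²_F = ((30−10)/6)² = 11.111
te_G = (7 + 4·11 + 15)/6 = 66/6 = 11; σ²_G = ((15−7)/6)² = 1.778

Forward pass:
ES_A = 0; EF_A = 4
ES_B = 0; EF_B = 15
ES_C = 4; EF_C = 4+3 = 7
ES_D = max(EF_B=15, EF_C=7) = 15; EF_D = 15+9 = 24
ES_E = max(EF_B=15, EF_C=7) = 15; EF_E = 15+5 = 20
ES_F = 7; EF_F = 7+16 = 23
ES_G = max(EF_D=24, EF_E=20, EF_F=23) = 24; EF_G = 24+11 = 35
Expected project duration μ = 35 days. Critical path: B → D → G.

Variance along critical path = 2.778 + 1.778 + 1.778 = 6.333
σ = √6.333 = 2.517 days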